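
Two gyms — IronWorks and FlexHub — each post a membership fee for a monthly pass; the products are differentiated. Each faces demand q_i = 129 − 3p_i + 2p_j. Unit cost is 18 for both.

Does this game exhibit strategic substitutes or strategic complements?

IronWorks's profit: π = (p_{IronWorks} − 18)(129 − 3p_{IronWorks} + 2p_{FlexHub}).
∂π/∂p_{IronWorks} = 183 − 6p_{IronWorks} + 2p_{FlexHub} = 0 ⇒ p_{IronWorks} = 30.5 + (1/3)p_{FlexHub}.
The best-response slope dp_{IronWorks}/dp_{FlexHub} = 1/3 > 0: the reaction function is upward-sloping, so the choices are strategic complements.

strategic complements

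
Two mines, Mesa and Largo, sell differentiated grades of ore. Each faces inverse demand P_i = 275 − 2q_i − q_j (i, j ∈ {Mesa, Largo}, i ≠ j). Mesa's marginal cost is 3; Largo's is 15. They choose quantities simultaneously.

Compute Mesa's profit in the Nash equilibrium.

6094.08

Mine Mesa's profit: π = q_{Mesa}(275 − 2q_{Mesa} − q_{Largo}) − 3q_{Mesa}.
∂π/∂q_{Mesa} = 272 − 4q_{Mesa} − q_{Largo} = 0 ⇒ q_{Mesa} = 68 − 0.25q_{Largo}.
Similarly q_{Largo} = 65 − 0.25q_{Mesa}.
Plugging q_{Largo} into Mesa's best response: q_{Mesa} = 68 − 0.25(65 − 0.25q_{Mesa}) ⇒ 0.9375q_{Mesa} = 51.75, so q_{Mesa} = 55.2.
Then q_{Largo} = 65 − 0.25·55.2 = 51.2.
P_{Mesa} = 275 − 2·55.2 − 51.2 = 113.4.
Profit = (113.4 − 3)·55.2 = 6094.08.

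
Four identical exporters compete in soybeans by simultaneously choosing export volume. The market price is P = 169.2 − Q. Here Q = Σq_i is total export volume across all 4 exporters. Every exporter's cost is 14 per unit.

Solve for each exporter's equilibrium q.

A representative exporter's profit is π_i = q_i(169.2 − Q) − 14q_i, with Q = q_i + Σ_{j≠i} q_j.
First-order condition: 155.2 − 2q_i − Σ_{j≠i} q_j = 0.
Imposing symmetry (q_j = q for all j) turns Σ_{j≠i} q_j into 3q, so 155.2 = 5q and q = 31.04.

31.04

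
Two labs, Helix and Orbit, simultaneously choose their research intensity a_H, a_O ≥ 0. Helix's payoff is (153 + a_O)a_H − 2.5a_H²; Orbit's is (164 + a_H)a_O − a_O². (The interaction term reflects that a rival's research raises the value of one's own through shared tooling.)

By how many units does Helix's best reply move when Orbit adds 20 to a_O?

4

Expanding Helix's payoff: 153a_H + a_Oa_H − 2.5a_H².
∂π/∂a_H = 153 + a_O − 5a_H = 0, so a_H = 30.6 + 0.2a_O.
The reaction-function slope is 0.2, so a 20-unit rise in a_O moves a_H by 0.2 × 20 = 4. Helix's best response rises — the actions are strategic complements.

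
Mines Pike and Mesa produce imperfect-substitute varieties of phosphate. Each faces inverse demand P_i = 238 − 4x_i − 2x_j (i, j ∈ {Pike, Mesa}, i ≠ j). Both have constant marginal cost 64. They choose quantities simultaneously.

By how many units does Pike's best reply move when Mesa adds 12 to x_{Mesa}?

Mine Pike's profit: π = x_{Pike}(238 − 4x_{Pike} − 2x_{Mesa}) − 64x_{Pike}.
∂π/∂x_{Pike} = 174 − 8x_{Pike} − 2x_{Mesa} = 0 ⇒ x_{Pike} = 21.75 − 0.25x_{Mesa}.
The reaction-function slope is −0.25, so a 12-unit rise in x_{Mesa} moves x_{Pike} by −0.25 × 12 = −3. Pike's best response falls — the actions are strategic substitutes.

-3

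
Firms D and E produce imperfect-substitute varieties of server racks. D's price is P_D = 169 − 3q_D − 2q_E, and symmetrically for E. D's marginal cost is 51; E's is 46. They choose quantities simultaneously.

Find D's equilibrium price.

94.3125

Firm D's profit: π = q_D(169 − 3q_D − 2q_E) − 51q_D.
∂π/∂q_D = 118 − 6q_D − 2q_E = 0 ⇒ q_D = 59/3 − (1/3)q_E.
Similarly q_E = 20.5 − (1/3)q_D.
Solving the two reaction functions simultaneously: (1 − (−1/3)(−1/3))q_D = 59/3 − (1/3)·20.5, so (8/9)q_D = 77/6 and q_D = 14.4375.
Then q_E = 20.5 − (1/3)·14.4375 = 15.6875.
P_D = 169 − 3·14.4375 − 2·15.6875 = 94.3125.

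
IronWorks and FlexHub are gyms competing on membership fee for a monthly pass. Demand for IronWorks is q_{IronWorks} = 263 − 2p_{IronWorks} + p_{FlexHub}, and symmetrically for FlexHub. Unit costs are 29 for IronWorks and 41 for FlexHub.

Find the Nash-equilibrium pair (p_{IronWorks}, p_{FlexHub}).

108.6, 113.4

IronWorks's profit: π = (p_{IronWorks} − 29)(263 − 2p_{IronWorks} + p_{FlexHub}).
∂π/∂p_{IronWorks} = 321 − 4p_{IronWorks} + p_{FlexHub} = 0 ⇒ p_{IronWorks} = 80.25 + 0.25p_{FlexHub}.
Similarly p_{FlexHub} = 86.25 + 0.25p_{IronWorks}.
Plugging p_{FlexHub} into IronWorks's best response: p_{IronWorks} = 80.25 + 0.25(86.25 + 0.25p_{IronWorks}) ⇒ 0.9375p_{IronWorks} = 101.8125, so p_{IronWorks} = 108.6.
Then p_{FlexHub} = 86.25 + 0.25·108.6 = 113.4.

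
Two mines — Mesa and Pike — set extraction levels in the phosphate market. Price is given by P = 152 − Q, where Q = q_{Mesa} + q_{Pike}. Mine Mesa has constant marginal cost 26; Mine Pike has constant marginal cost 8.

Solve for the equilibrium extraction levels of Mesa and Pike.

36, 54

Mine Mesa's profit: π = q_{Mesa}(152 − (q_{Mesa} + q_{Pike})) − 26q_{Mesa}.
∂π/∂q_{Mesa} = 126 − 2q_{Mesa} − q_{Pike} = 0, so q_{Mesa} = 63 − 0.5q_{Pike}.
By the same steps for Pike: q_{Pike} = 72 − 0.5q_{Mesa}.
Plugging q_{Pike} into Mesa's best response: q_{Mesa} = 63 − 0.5(72 − 0.5q_{Mesa}) ⇒ 0.75q_{Mesa} = 27, so q_{Mesa} = 36.
Then q_{Pike} = 72 − 0.5·36 = 54.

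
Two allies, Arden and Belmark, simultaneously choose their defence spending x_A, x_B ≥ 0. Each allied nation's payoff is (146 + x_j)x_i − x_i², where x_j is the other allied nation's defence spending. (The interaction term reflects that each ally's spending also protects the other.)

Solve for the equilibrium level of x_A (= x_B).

Arden's payoff is (146 + x_B)x_A − x_A².
∂π/∂x_A = 146 + x_B − 2x_A = 0, so x_A = 73 + 0.5x_B.
By symmetry x_B = x_A; substituting into the reaction function, 0.5x_A = 73 and x_A = 146.

146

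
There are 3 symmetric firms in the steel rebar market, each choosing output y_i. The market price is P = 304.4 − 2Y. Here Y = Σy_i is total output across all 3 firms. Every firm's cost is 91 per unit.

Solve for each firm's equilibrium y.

A representative firm's profit is π_i = y_i(304.4 − 2Y) − 91y_i, with Y = y_i + Σ_{j≠i} y_j.
First-order condition: 213.4 − 4y_i − 2Σ_{j≠i} y_j = 0.
In a symmetric equilibrium every firm chooses the same y, so Σ_{j≠i} y_j = 2y. The condition becomes 213.4 − 8y = 0, giving y = 213.4/8 = 26.675.

26.675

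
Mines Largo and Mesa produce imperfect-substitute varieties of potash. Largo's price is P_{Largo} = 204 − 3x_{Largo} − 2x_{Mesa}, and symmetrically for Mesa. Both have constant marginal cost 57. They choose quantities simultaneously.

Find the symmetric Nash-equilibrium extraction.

Mine Largo's profit: π = x_{Largo}(204 − 3x_{Largo} − 2x_{Mesa}) − 57x_{Largo}.
∂π/∂x_{Largo} = 147 − 6x_{Largo} − 2x_{Mesa} = 0 ⇒ x_{Largo} = 24.5 − (1/3)x_{Mesa}.
Setting x_{Largo} = x_{Mesa} in the reaction function: x_{Largo} = 24.5 − (1/3)x_{Largo}, so x_{Largo} = 24.5 / (4/3) = 18.375.

18.375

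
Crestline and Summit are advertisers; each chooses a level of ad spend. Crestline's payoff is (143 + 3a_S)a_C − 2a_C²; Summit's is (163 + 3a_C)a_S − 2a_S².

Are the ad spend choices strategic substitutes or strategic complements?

strategic complements

Expanding Crestline's payoff: 143a_C + 3a_Sa_C − 2a_C².
∂π/∂a_C = 143 + 3a_S − 4a_C = 0, so a_C = 35.75 + 0.75a_S.
The best-response slope da_C/da_S = 0.75 > 0: the reaction function is upward-sloping, so the choices are strategic complements.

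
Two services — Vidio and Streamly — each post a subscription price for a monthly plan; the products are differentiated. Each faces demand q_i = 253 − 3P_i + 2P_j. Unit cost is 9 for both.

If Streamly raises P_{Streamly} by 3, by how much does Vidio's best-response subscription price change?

1

Vidio's profit: π = (P_{Vidio} − 9)(253 − 3P_{Vidio} + 2P_{Streamly}).
∂π/∂P_{Vidio} = 280 − 6P_{Vidio} + 2P_{Streamly} = 0 ⇒ P_{Vidio} = 140/3 + (1/3)P_{Streamly}.
The reaction-function slope is 1/3, so a 3-unit rise in P_{Streamly} moves P_{Vidio} by 1/3 × 3 = 1. Vidio's best response rises — the actions are strategic complements.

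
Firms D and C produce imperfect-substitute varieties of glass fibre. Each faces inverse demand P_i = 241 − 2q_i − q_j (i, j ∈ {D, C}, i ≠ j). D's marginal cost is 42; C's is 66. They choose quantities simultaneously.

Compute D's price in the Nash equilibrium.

Firm D's profit: π = q_D(241 − 2q_D − q_C) − 42q_D.
∂π/∂q_D = 199 − 4q_D − q_C = 0 ⇒ q_D = 49.75 − 0.25q_C.
Similarly q_C = 43.75 − 0.25q_D.
Plugging q_C into D's best response: q_D = 49.75 − 0.25(43.75 − 0.25q_D) ⇒ 0.9375q_D = 38.8125, so q_D = 41.4.
Then q_C = 43.75 − 0.25·41.4 = 33.4.
P_D = 241 − 2·41.4 − 33.4 = 124.8.

124.8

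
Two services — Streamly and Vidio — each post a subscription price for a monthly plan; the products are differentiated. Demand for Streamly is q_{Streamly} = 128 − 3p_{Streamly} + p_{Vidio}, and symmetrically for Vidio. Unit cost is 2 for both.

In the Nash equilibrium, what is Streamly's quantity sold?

Streamly's profit: π = (p_{Streamly} − 2)(128 − 3p_{Streamly} + p_{Vidio}).
∂π/∂p_{Streamly} = 134 − 6p_{Streamly} + p_{Vidio} = 0 ⇒ p_{Streamly} = 67/3 + (1/6)p_{Vidio}.
Setting p_{Streamly} = p_{Vidio} in the reaction function: p_{Streamly} = 67/3 + (1/6)p_{Streamly}, so p_{Streamly} = (67/3) / (5/6) = 26.8.
q_{Streamly} = 128 − 3·26.8 + 26.8 = 74.4.

74.4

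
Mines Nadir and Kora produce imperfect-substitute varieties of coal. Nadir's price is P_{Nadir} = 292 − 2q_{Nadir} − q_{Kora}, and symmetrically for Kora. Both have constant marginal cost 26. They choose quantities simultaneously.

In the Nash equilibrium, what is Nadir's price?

132.4

Mine Nadir's profit: π = q_{Nadir}(292 − 2q_{Nadir} − q_{Kora}) − 26q_{Nadir}.
∂π/∂q_{Nadir} = 266 − 4q_{Nadir} − q_{Kora} = 0 ⇒ q_{Nadir} = 66.5 − 0.25q_{Kora}.
By symmetry q_{Kora} = q_{Nadir}; substituting into the reaction function, 1.25q_{Nadir} = 66.5 and q_{Nadir} = 53.2.
P_{Nadir} = 292 − 2·53.2 − 53.2 = 132.4.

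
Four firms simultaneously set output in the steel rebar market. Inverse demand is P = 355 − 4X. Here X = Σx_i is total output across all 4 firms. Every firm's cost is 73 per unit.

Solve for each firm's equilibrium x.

14.1

A representative firm's profit is π_i = x_i(355 − 4X) − 73x_i, with X = x_i + Σ_{j≠i} x_j.
First-order condition: 282 − 8x_i − 4Σ_{j≠i} x_j = 0.
In a symmetric equilibrium every firm chooses the same x, so Σ_{j≠i} x_j = 3x. The condition becomes 282 − 20x = 0, giving x = 282/20 = 14.1.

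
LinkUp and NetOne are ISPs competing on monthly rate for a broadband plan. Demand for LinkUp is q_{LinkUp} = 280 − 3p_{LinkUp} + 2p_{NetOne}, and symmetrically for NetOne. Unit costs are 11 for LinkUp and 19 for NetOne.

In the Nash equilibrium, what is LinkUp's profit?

14179.6875

LinkUp's profit: π = (p_{LinkUp} − 11)(280 − 3p_{LinkUp} + 2p_{NetOne}).
∂π/∂p_{LinkUp} = 313 − 6p_{LinkUp} + 2p_{NetOne} = 0 ⇒ p_{LinkUp} = 313/6 + (1/3)p_{NetOne}.
Similarly p_{NetOne} = 337/6 + (1/3)p_{LinkUp}.
Substituting the second reaction function into the first: p_{LinkUp} = 313/6 + (1/3)(337/6 + (1/3)p_{LinkUp}), which gives (8/9)p_{LinkUp} = 638/9 ⇒ p_{LinkUp} = 79.75.
Then p_{NetOne} = 337/6 + (1/3)·79.75 = 82.75.
q_{LinkUp} = 280 − 3·79.75 + 2·82.75 = 206.25.
Profit = (79.75 − 11)·206.25 = 14179.6875.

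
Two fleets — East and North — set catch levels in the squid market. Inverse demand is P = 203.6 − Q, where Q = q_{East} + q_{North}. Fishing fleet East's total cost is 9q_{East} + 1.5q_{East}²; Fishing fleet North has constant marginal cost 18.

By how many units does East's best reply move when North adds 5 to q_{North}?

Fishing fleet East's profit: π = q_{East}(203.6 − (q_{East} + q_{North})) − 9q_{East} − 1.5q_{East}².
∂π/∂q_{East} = 194.6 − 5q_{East} − q_{North} = 0, so q_{East} = 38.92 − 0.2q_{North}.
The reaction-function slope is −0.2, so a 5-unit rise in q_{North} moves q_{East} by −0.2 × 5 = −1. East's best response falls — the actions are strategic substitutes.

-1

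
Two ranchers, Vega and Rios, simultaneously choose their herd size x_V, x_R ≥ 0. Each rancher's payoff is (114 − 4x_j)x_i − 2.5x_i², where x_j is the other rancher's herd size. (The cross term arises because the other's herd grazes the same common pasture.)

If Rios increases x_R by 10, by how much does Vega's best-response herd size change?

Vega's payoff is (114 − 4x_R)x_V − 2.5x_V².
∂π/∂x_V = 114 − 4x_R − 5x_V = 0, so x_V = 22.8 − 0.8x_R.
The reaction-function slope is −0.8, so a 10-unit rise in x_R moves x_V by −0.8 × 10 = −8. Vega's best response falls — the actions are strategic substitutes.

-8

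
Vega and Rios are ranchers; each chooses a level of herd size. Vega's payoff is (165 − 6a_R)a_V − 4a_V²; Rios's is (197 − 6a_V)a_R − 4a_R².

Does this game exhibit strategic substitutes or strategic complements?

strategic substitutes

Expanding Vega's payoff: 165a_V − 6a_Ra_V − 4a_V².
∂π/∂a_V = 165 − 6a_R − 8a_V = 0, so a_V = 20.625 − 0.75a_R.
The best-response slope da_V/da_R = −0.75 < 0: the reaction function is downward-sloping, so the choices are strategic substitutes.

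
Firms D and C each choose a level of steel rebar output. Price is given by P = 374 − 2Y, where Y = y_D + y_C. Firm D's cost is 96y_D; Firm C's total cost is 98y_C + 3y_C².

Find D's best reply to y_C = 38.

Firm D's profit: π = y_D(374 − 2(y_D + y_C)) − 96y_D.
∂π/∂y_D = 278 − 4y_D − 2y_C = 0, so y_D = 69.5 − 0.5y_C.
At y_C = 38: y_D = 69.5 − 0.5·38 = 50.5.

50.5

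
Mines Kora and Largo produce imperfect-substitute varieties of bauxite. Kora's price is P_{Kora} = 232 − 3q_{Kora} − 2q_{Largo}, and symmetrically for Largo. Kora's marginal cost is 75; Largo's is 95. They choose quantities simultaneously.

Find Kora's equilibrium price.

Mine Kora's profit: π = q_{Kora}(232 − 3q_{Kora} − 2q_{Largo}) − 75q_{Kora}.
∂π/∂q_{Kora} = 157 − 6q_{Kora} − 2q_{Largo} = 0 ⇒ q_{Kora} = 157/6 − (1/3)q_{Largo}.
Similarly q_{Largo} = 137/6 − (1/3)q_{Kora}.
Solving the two reaction functions simultaneously: (1 − (−1/3)(−1/3))q_{Kora} = 157/6 − (1/3)·(137/6), so (8/9)q_{Kora} = 167/9 and q_{Kora} = 20.875.
Then q_{Largo} = 137/6 − (1/3)·20.875 = 15.875.
P_{Kora} = 232 − 3·20.875 − 2·15.875 = 137.625.

137.625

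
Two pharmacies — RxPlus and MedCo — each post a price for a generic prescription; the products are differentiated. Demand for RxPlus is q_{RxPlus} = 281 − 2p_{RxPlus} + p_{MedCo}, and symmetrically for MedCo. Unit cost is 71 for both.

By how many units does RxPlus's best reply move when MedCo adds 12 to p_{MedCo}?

RxPlus's profit: π = (p_{RxPlus} − 71)(281 − 2p_{RxPlus} + p_{MedCo}).
∂π/∂p_{RxPlus} = 423 − 4p_{RxPlus} + p_{MedCo} = 0 ⇒ p_{RxPlus} = 105.75 + 0.25p_{MedCo}.
The reaction-function slope is 0.25, so a 12-unit rise in p_{MedCo} moves p_{RxPlus} by 0.25 × 12 = 3. RxPlus's best response rises — the actions are strategic complements.

3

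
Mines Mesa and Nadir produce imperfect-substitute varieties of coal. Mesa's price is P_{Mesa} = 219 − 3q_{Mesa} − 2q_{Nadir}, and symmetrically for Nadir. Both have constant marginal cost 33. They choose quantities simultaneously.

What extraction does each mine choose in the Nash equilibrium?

Mine Mesa's profit: π = q_{Mesa}(219 − 3q_{Mesa} − 2q_{Nadir}) − 33q_{Mesa}.
∂π/∂q_{Mesa} = 186 − 6q_{Mesa} − 2q_{Nadir} = 0 ⇒ q_{Mesa} = 31 − (1/3)q_{Nadir}.
Setting q_{Mesa} = q_{Nadir} in the reaction function: q_{Mesa} = 31 − (1/3)q_{Mesa}, so q_{Mesa} = 31 / (4/3) = 23.25.

23.25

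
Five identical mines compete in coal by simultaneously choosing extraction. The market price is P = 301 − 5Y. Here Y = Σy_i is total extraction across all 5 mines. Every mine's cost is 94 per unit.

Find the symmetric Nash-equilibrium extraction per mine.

A representative mine's profit is π_i = y_i(301 − 5Y) − 94y_i, with Y = y_i + Σ_{j≠i} y_j.
First-order condition: 207 − 10y_i − 5Σ_{j≠i} y_j = 0.
In a symmetric equilibrium every mine chooses the same y, so Σ_{j≠i} y_j = 4y. The condition becomes 207 − 30y = 0, giving y = 207/30 = 6.9.

6.9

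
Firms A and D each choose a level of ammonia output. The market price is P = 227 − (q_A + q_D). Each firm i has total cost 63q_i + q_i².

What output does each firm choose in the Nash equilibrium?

32.8

Firm A's profit: π = q_A(227 − (q_A + q_D)) − 63q_A − q_A².
∂π/∂q_A = 164 − 4q_A − q_D = 0, so q_A = 41 − 0.25q_D.
Setting q_A = q_D in the reaction function: q_A = 41 − 0.25q_A, so q_A = 41 / 1.25 = 32.8.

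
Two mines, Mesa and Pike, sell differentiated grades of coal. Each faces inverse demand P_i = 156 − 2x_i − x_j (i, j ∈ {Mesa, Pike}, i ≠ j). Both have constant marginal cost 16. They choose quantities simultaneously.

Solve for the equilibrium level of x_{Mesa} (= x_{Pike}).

Mine Mesa's profit: π = x_{Mesa}(156 − 2x_{Mesa} − x_{Pike}) − 16x_{Mesa}.
∂π/∂x_{Mesa} = 140 − 4x_{Mesa} − x_{Pike} = 0 ⇒ x_{Mesa} = 35 − 0.25x_{Pike}.
By symmetry x_{Pike} = x_{Mesa}; substituting into the reaction function, 1.25x_{Mesa} = 35 and x_{Mesa} = 28.

28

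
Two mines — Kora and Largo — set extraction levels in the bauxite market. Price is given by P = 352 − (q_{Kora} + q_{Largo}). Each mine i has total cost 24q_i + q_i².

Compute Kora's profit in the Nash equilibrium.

Mine Kora's profit: π = q_{Kora}(352 − (q_{Kora} + q_{Largo})) − 24q_{Kora} − q_{Kora}².
∂π/∂q_{Kora} = 328 − 4q_{Kora} − q_{Largo} = 0, so q_{Kora} = 82 − 0.25q_{Largo}.
Setting q_{Kora} = q_{Largo} in the reaction function: q_{Kora} = 82 − 0.25q_{Kora}, so q_{Kora} = 82 / 1.25 = 65.6.
Price P = 352 − 131.2 = 220.8.
Kora's profit: (220.8 − 24)·65.6 − (65.6)² = 8606.72.

8606.72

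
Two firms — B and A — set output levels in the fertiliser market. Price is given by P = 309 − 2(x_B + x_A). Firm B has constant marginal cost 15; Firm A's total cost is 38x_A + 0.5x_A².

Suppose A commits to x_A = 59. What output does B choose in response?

Firm B's profit: π = x_B(309 − 2(x_B + x_A)) − 15x_B.
∂π/∂x_B = 294 − 4x_B − 2x_A = 0, so x_B = 73.5 − 0.5x_A.
At x_A = 59: x_B = 73.5 − 0.5·59 = 44.

44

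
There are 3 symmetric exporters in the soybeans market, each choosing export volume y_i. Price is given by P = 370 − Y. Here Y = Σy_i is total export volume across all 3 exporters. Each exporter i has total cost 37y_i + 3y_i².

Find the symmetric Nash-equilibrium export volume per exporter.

A representative exporter's profit is π_i = y_i(370 − Y) − 37y_i − 3y_i², with Y = y_i + Σ_{j≠i} y_j.
First-order condition: 333 − 8y_i − Σ_{j≠i} y_j = 0.
Imposing symmetry (y_j = y for all j) turns Σ_{j≠i} y_j into 2y, so 333 = 10y and y = 33.3.

33.3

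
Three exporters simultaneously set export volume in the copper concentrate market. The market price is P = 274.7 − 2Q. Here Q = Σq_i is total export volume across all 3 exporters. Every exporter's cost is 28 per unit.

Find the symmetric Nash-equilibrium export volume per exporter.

A representative exporter's profit is π_i = q_i(274.7 − 2Q) − 28q_i, with Q = q_i + Σ_{j≠i} q_j.
First-order condition: 246.7 − 4q_i − 2Σ_{j≠i} q_j = 0.
With identical exporters, set every q_j = q: then 246.7 − 4q − 4q = 0, i.e. q = 246.7/8 = 30.8375.

30.8375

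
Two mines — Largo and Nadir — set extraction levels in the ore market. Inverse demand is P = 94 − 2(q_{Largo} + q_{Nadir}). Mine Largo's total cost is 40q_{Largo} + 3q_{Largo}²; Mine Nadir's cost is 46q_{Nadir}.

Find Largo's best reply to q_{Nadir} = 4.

4.6

Mine Largo's profit: π = q_{Largo}(94 − 2(q_{Largo} + q_{Nadir})) − 40q_{Largo} − 3q_{Largo}².
∂π/∂q_{Largo} = 54 − 10q_{Largo} − 2q_{Nadir} = 0, so q_{Largo} = 5.4 − 0.2q_{Nadir}.
At q_{Nadir} = 4: q_{Largo} = 5.4 − 0.2·4 = 4.6.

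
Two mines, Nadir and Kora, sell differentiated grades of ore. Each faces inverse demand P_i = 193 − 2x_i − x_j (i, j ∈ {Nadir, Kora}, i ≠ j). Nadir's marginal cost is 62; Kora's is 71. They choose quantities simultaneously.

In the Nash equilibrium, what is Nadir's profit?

Mine Nadir's profit: π = x_{Nadir}(193 − 2x_{Nadir} − x_{Kora}) − 62x_{Nadir}.
∂π/∂x_{Nadir} = 131 − 4x_{Nadir} − x_{Kora} = 0 ⇒ x_{Nadir} = 32.75 − 0.25x_{Kora}.
Similarly x_{Kora} = 30.5 − 0.25x_{Nadir}.
Solving the two reaction functions simultaneously: (1 − (−0.25)(−0.25))x_{Nadir} = 32.75 − 0.25·30.5, so 0.9375x_{Nadir} = 25.125 and x_{Nadir} = 26.8.
Then x_{Kora} = 30.5 − 0.25·26.8 = 23.8.
P_{Nadir} = 193 − 2·26.8 − 23.8 = 115.6.
Profit = (115.6 − 62)·26.8 = 1436.48.

1436.48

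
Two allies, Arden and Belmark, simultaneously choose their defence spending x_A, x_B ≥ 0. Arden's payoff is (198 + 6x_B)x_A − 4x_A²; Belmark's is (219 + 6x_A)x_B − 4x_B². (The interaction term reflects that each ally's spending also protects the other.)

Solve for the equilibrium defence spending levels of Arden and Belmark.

103.5, 105

Expanding Arden's payoff: 198x_A + 6x_Bx_A − 4x_A².
∂π/∂x_A = 198 + 6x_B − 8x_A = 0, so x_A = 24.75 + 0.75x_B.
Likewise for Belmark: x_B = 27.375 + 0.75x_A.
Solving the two reaction functions simultaneously: (1 − (0.75)(0.75))x_A = 24.75 + 0.75·27.375, so 0.4375x_A = 1449/32 and x_A = 103.5.
Then x_B = 27.375 + 0.75·103.5 = 105.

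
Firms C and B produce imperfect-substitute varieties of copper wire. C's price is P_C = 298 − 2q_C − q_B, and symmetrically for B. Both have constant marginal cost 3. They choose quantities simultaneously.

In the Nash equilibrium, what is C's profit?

6962

Firm C's profit: π = q_C(298 − 2q_C − q_B) − 3q_C.
∂π/∂q_C = 295 − 4q_C − q_B = 0 ⇒ q_C = 73.75 − 0.25q_B.
Setting q_C = q_B in the reaction function: q_C = 73.75 − 0.25q_C, so q_C = 73.75 / 1.25 = 59.
P_C = 298 − 2·59 − 59 = 121.
Profit = (121 − 3)·59 = 6962.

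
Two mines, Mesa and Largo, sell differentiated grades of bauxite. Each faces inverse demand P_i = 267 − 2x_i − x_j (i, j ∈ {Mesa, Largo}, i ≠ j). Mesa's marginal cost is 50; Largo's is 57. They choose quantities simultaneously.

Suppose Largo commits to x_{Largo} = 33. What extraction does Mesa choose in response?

46

Mine Mesa's profit: π = x_{Mesa}(267 − 2x_{Mesa} − x_{Largo}) − 50x_{Mesa}.
∂π/∂x_{Mesa} = 217 − 4x_{Mesa} − x_{Largo} = 0 ⇒ x_{Mesa} = 54.25 − 0.25x_{Largo}.
At x_{Largo} = 33: x_{Mesa} = 54.25 − 0.25·33 = 46.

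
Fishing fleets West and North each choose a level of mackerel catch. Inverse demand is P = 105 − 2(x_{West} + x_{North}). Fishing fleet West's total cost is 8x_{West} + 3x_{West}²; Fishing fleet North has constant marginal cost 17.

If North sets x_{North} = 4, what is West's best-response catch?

Fishing fleet West's profit: π = x_{West}(105 − 2(x_{West} + x_{North})) − 8x_{West} − 3x_{West}².
∂π/∂x_{West} = 97 − 10x_{West} − 2x_{North} = 0, so x_{West} = 9.7 − 0.2x_{North}.
At x_{North} = 4: x_{West} = 9.7 − 0.2·4 = 8.9.

8.9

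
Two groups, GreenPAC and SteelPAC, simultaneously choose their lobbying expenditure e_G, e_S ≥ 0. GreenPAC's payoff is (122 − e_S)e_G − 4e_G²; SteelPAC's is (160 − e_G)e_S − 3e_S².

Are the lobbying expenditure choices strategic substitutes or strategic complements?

Expanding GreenPAC's payoff: 122e_G − e_Se_G − 4e_G².
∂π/∂e_G = 122 − e_S − 8e_G = 0, so e_G = 15.25 − 0.125e_S.
The best-response slope de_G/de_S = −0.125 < 0: the reaction function is downward-sloping, so the choices are strategic substitutes.

strategic substitutes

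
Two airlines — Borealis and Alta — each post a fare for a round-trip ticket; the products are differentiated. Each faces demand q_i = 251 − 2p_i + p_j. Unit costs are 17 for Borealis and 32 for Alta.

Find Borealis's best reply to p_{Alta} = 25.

Borealis's profit: π = (p_{Borealis} − 17)(251 − 2p_{Borealis} + p_{Alta}).
∂π/∂p_{Borealis} = 285 − 4p_{Borealis} + p_{Alta} = 0 ⇒ p_{Borealis} = 71.25 + 0.25p_{Alta}.
At p_{Alta} = 25: p_{Borealis} = 71.25 + 0.25·25 = 77.5.

77.5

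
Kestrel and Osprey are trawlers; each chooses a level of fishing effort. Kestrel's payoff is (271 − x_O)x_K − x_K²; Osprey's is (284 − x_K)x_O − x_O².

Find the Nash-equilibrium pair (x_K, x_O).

86, 99

Expanding Kestrel's payoff: 271x_K − x_Ox_K − x_K².
∂π/∂x_K = 271 − x_O − 2x_K = 0, so x_K = 135.5 − 0.5x_O.
Likewise for Osprey: x_O = 142 − 0.5x_K.
Substituting the second reaction function into the first: x_K = 135.5 − 0.5(142 − 0.5x_K), which gives 0.75x_K = 64.5 ⇒ x_K = 86.
Then x_O = 142 − 0.5·86 = 99.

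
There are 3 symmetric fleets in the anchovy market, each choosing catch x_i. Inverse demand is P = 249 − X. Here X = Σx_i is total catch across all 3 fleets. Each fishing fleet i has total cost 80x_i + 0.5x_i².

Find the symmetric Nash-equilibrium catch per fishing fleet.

33.8

A representative fishing fleet's profit is π_i = x_i(249 − X) − 80x_i − 0.5x_i², with X = x_i + Σ_{j≠i} x_j.
First-order condition: 169 − 3x_i − Σ_{j≠i} x_j = 0.
With identical fishing fleets, set every x_j = x: then 169 − 3x − 2x = 0, i.e. x = 169/5 = 33.8.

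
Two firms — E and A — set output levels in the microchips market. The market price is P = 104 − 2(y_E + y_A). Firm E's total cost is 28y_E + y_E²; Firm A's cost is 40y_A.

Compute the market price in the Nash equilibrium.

Firm E's profit: π = y_E(104 − 2(y_E + y_A)) − 28y_E − y_E².
∂π/∂y_E = 76 − 6y_E − 2y_A = 0, so y_E = 38/3 − (1/3)y_A.
For A: ∂π/∂y_A = 64 − 4y_A − 2y_E = 0 ⇒ y_A = 16 − 0.5y_E.
Solving the two reaction functions simultaneously: (1 − (−1/3)(−0.5))y_E = 38/3 − (1/3)·16, so (5/6)y_E = 22/3 and y_E = 8.8.
Then y_A = 16 − 0.5·8.8 = 11.6.
Equilibrium price: P = 104 − 2·20.4 = 63.2.

63.2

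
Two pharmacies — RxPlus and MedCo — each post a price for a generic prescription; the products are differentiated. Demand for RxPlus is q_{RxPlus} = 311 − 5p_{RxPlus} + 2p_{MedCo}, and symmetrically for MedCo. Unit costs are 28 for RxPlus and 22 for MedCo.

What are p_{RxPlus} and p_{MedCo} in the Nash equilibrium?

55.75, 53.25

RxPlus's profit: π = (p_{RxPlus} − 28)(311 − 5p_{RxPlus} + 2p_{MedCo}).
∂π/∂p_{RxPlus} = 451 − 10p_{RxPlus} + 2p_{MedCo} = 0 ⇒ p_{RxPlus} = 45.1 + 0.2p_{MedCo}.
Similarly p_{MedCo} = 42.1 + 0.2p_{RxPlus}.
Substituting the second reaction function into the first: p_{RxPlus} = 45.1 + 0.2(42.1 + 0.2p_{RxPlus}), which gives 0.96p_{RxPlus} = 53.52 ⇒ p_{RxPlus} = 55.75.
Then p_{MedCo} = 42.1 + 0.2·55.75 = 53.25.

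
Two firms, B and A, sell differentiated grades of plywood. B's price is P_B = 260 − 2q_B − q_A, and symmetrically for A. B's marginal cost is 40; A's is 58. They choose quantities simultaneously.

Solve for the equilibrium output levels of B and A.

45.2, 39.2

Firm B's profit: π = q_B(260 − 2q_B − q_A) − 40q_B.
∂π/∂q_B = 220 − 4q_B − q_A = 0 ⇒ q_B = 55 − 0.25q_A.
Similarly q_A = 50.5 − 0.25q_B.
Solving the two reaction functions simultaneously: (1 − (−0.25)(−0.25))q_B = 55 − 0.25·50.5, so 0.9375q_B = 42.375 and q_B = 45.2.
Then q_A = 50.5 − 0.25·45.2 = 39.2.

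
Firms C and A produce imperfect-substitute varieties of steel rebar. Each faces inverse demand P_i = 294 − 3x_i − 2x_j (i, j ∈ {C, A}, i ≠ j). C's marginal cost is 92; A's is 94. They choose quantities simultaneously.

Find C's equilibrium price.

168.125

Firm C's profit: π = x_C(294 − 3x_C − 2x_A) − 92x_C.
∂π/∂x_C = 202 − 6x_C − 2x_A = 0 ⇒ x_C = 101/3 − (1/3)x_A.
Similarly x_A = 100/3 − (1/3)x_C.
Plugging x_A into C's best response: x_C = 101/3 − (1/3)(100/3 − (1/3)x_C) ⇒ (8/9)x_C = 203/9, so x_C = 25.375.
Then x_A = 100/3 − (1/3)·25.375 = 24.875.
P_C = 294 − 3·25.375 − 2·24.875 = 168.125.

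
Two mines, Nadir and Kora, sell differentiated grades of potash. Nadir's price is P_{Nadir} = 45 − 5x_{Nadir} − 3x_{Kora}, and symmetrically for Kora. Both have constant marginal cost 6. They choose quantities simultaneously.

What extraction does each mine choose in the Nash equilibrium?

3

Mine Nadir's profit: π = x_{Nadir}(45 − 5x_{Nadir} − 3x_{Kora}) − 6x_{Nadir}.
∂π/∂x_{Nadir} = 39 − 10x_{Nadir} − 3x_{Kora} = 0 ⇒ x_{Nadir} = 3.9 − 0.3x_{Kora}.
Setting x_{Nadir} = x_{Kora} in the reaction function: x_{Nadir} = 3.9 − 0.3x_{Nadir}, so x_{Nadir} = 3.9 / 1.3 = 3.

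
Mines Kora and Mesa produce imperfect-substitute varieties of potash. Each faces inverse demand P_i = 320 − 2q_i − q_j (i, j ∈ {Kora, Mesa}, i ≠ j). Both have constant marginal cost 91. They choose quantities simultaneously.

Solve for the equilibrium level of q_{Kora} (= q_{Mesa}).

Mine Kora's profit: π = q_{Kora}(320 − 2q_{Kora} − q_{Mesa}) − 91q_{Kora}.
∂π/∂q_{Kora} = 229 − 4q_{Kora} − q_{Mesa} = 0 ⇒ q_{Kora} = 57.25 − 0.25q_{Mesa}.
The game is symmetric, so in equilibrium q_{Mesa} = q_{Kora}: the reaction function gives 1.25q_{Kora} = 57.25, hence q_{Kora} = 45.8.

45.8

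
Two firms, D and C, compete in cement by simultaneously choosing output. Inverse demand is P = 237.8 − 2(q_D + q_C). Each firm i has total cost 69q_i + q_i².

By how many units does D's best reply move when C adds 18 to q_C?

-6

Firm D's profit: π = q_D(237.8 − 2(q_D + q_C)) − 69q_D − q_D².
∂π/∂q_D = 168.8 − 6q_D − 2q_C = 0, so q_D = 422/15 − (1/3)q_C.
The reaction-function slope is −1/3, so an 18-unit rise in q_C moves q_D by −1/3 × 18 = −6. D's best response falls — the actions are strategic substitutes.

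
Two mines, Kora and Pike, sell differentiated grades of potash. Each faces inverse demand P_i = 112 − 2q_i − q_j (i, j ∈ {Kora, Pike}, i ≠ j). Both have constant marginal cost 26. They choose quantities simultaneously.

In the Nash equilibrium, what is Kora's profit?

591.68

Mine Kora's profit: π = q_{Kora}(112 − 2q_{Kora} − q_{Pike}) − 26q_{Kora}.
∂π/∂q_{Kora} = 86 − 4q_{Kora} − q_{Pike} = 0 ⇒ q_{Kora} = 21.5 − 0.25q_{Pike}.
The game is symmetric, so in equilibrium q_{Pike} = q_{Kora}: the reaction function gives 1.25q_{Kora} = 21.5, hence q_{Kora} = 17.2.
P_{Kora} = 112 − 2·17.2 − 17.2 = 60.4.
Profit = (60.4 − 26)·17.2 = 591.68.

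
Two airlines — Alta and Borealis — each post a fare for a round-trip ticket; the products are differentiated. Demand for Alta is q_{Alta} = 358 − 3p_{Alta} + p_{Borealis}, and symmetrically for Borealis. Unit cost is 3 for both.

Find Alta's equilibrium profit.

Alta's profit: π = (p_{Alta} − 3)(358 − 3p_{Alta} + p_{Borealis}).
∂π/∂p_{Alta} = 367 − 6p_{Alta} + p_{Borealis} = 0 ⇒ p_{Alta} = 367/6 + (1/6)p_{Borealis}.
By symmetry p_{Borealis} = p_{Alta}; substituting into the reaction function, (5/6)p_{Alta} = 367/6 and p_{Alta} = 73.4.
q_{Alta} = 358 − 3·73.4 + 73.4 = 211.2.
Profit = (73.4 − 3)·211.2 = 14868.48.

14868.48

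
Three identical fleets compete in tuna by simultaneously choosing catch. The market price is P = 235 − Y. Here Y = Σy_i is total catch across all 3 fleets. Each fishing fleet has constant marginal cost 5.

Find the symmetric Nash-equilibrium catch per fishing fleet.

57.5

A representative fishing fleet's profit is π_i = y_i(235 − Y) − 5y_i, with Y = y_i + Σ_{j≠i} y_j.
First-order condition: 230 − 2y_i − Σ_{j≠i} y_j = 0.
In a symmetric equilibrium every fishing fleet chooses the same y, so Σ_{j≠i} y_j = 2y. The condition becomes 230 − 4y = 0, giving y = 230/4 = 57.5.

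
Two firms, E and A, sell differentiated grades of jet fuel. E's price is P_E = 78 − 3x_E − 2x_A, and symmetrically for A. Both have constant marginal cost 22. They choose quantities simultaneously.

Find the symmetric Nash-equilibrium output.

Firm E's profit: π = x_E(78 − 3x_E − 2x_A) − 22x_E.
∂π/∂x_E = 56 − 6x_E − 2x_A = 0 ⇒ x_E = 28/3 − (1/3)x_A.
By symmetry x_A = x_E; substituting into the reaction function, (4/3)x_E = 28/3 and x_E = 7.

7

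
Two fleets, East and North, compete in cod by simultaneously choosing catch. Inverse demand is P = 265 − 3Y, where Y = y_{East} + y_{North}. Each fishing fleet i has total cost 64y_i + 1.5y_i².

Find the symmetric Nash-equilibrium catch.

Fishing fleet East's profit: π = y_{East}(265 − 3(y_{East} + y_{North})) − 64y_{East} − 1.5y_{East}².
∂π/∂y_{East} = 201 − 9y_{East} − 3y_{North} = 0, so y_{East} = 67/3 − (1/3)y_{North}.
By symmetry y_{North} = y_{East}; substituting into the reaction function, (4/3)y_{East} = 67/3 and y_{East} = 16.75.

16.75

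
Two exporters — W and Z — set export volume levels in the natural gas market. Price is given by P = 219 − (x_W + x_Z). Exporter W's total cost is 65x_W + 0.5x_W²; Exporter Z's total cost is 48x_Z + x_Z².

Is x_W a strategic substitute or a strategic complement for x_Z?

strategic substitutes

Exporter W's profit: π = x_W(219 − (x_W + x_Z)) − 65x_W − 0.5x_W².
∂π/∂x_W = 154 − 3x_W − x_Z = 0, so x_W = 154/3 − (1/3)x_Z.
The best-response slope dx_W/dx_Z = −1/3 < 0: the reaction function is downward-sloping, so the choices are strategic substitutes.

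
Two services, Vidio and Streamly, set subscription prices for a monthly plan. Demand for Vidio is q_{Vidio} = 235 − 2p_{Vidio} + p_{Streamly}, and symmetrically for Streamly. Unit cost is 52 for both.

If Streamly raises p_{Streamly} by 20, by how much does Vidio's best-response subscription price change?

Vidio's profit: π = (p_{Vidio} − 52)(235 − 2p_{Vidio} + p_{Streamly}).
∂π/∂p_{Vidio} = 339 − 4p_{Vidio} + p_{Streamly} = 0 ⇒ p_{Vidio} = 84.75 + 0.25p_{Streamly}.
The reaction-function slope is 0.25, so a 20-unit rise in p_{Streamly} moves p_{Vidio} by 0.25 × 20 = 5. Vidio's best response rises — the actions are strategic complements.

5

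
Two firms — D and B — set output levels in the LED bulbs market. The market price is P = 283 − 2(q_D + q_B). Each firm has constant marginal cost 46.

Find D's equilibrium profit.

3120.5

Firm D's profit: π = q_D(283 − 2(q_D + q_B)) − 46q_D.
∂π/∂q_D = 237 − 4q_D − 2q_B = 0, so q_D = 59.25 − 0.5q_B.
By symmetry q_B = q_D; substituting into the reaction function, 1.5q_D = 59.25 and q_D = 39.5.
Price P = 283 − 2·79 = 125.
D's profit: (125 − 46)·39.5 = 3120.5.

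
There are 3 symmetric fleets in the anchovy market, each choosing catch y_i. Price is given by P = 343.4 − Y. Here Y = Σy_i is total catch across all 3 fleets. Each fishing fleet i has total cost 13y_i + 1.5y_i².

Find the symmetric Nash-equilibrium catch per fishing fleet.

47.2

A representative fishing fleet's profit is π_i = y_i(343.4 − Y) − 13y_i − 1.5y_i², with Y = y_i + Σ_{j≠i} y_j.
First-order condition: 330.4 − 5y_i − Σ_{j≠i} y_j = 0.
In a symmetric equilibrium every fishing fleet chooses the same y, so Σ_{j≠i} y_j = 2y. The condition becomes 330.4 − 7y = 0, giving y = 330.4/7 = 47.2.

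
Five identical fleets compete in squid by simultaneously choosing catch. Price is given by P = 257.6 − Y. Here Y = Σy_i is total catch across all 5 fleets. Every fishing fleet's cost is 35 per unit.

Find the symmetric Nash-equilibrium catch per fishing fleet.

A representative fishing fleet's profit is π_i = y_i(257.6 − Y) − 35y_i, with Y = y_i + Σ_{j≠i} y_j.
First-order condition: 222.6 − 2y_i − Σ_{j≠i} y_j = 0.
In a symmetric equilibrium every fishing fleet chooses the same y, so Σ_{j≠i} y_j = 4y. The condition becomes 222.6 − 6y = 0, giving y = 222.6/6 = 37.1.

37.1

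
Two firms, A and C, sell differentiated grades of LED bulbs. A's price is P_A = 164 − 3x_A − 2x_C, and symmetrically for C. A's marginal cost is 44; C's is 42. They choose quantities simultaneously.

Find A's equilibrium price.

Firm A's profit: π = x_A(164 − 3x_A − 2x_C) − 44x_A.
∂π/∂x_A = 120 − 6x_A − 2x_C = 0 ⇒ x_A = 20 − (1/3)x_C.
Similarly x_C = 61/3 − (1/3)x_A.
Solving the two reaction functions simultaneously: (1 − (−1/3)(−1/3))x_A = 20 − (1/3)·(61/3), so (8/9)x_A = 119/9 and x_A = 14.875.
Then x_C = 61/3 − (1/3)·14.875 = 15.375.
P_A = 164 − 3·14.875 − 2·15.375 = 88.625.

88.625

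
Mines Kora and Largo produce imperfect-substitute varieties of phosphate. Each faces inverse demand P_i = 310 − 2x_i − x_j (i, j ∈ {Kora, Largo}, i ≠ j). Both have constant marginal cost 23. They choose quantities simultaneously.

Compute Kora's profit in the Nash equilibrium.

Mine Kora's profit: π = x_{Kora}(310 − 2x_{Kora} − x_{Largo}) − 23x_{Kora}.
∂π/∂x_{Kora} = 287 − 4x_{Kora} − x_{Largo} = 0 ⇒ x_{Kora} = 71.75 − 0.25x_{Largo}.
By symmetry x_{Largo} = x_{Kora}; substituting into the reaction function, 1.25x_{Kora} = 71.75 and x_{Kora} = 57.4.
P_{Kora} = 310 − 2·57.4 − 57.4 = 137.8.
Profit = (137.8 − 23)·57.4 = 6589.52.

6589.52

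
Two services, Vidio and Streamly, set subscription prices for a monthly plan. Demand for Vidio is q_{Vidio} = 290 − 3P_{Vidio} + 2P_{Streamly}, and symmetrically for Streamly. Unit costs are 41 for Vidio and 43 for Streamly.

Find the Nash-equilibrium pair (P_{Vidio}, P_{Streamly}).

103.625, 104.375

Vidio's profit: π = (P_{Vidio} − 41)(290 − 3P_{Vidio} + 2P_{Streamly}).
∂π/∂P_{Vidio} = 413 − 6P_{Vidio} + 2P_{Streamly} = 0 ⇒ P_{Vidio} = 413/6 + (1/3)P_{Streamly}.
Similarly P_{Streamly} = 419/6 + (1/3)P_{Vidio}.
Solving the two reaction functions simultaneously: (1 − (1/3)(1/3))P_{Vidio} = 413/6 + (1/3)·(419/6), so (8/9)P_{Vidio} = 829/9 and P_{Vidio} = 103.625.
Then P_{Streamly} = 419/6 + (1/3)·103.625 = 104.375.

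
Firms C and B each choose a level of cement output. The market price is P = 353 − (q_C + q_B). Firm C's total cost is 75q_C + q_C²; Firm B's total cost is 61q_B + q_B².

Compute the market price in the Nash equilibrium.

239

Firm C's profit: π = q_C(353 − (q_C + q_B)) − 75q_C − q_C².
∂π/∂q_C = 278 − 4q_C − q_B = 0, so q_C = 69.5 − 0.25q_B.
By the same steps for B: q_B = 73 − 0.25q_C.
Solving the two reaction functions simultaneously: (1 − (−0.25)(−0.25))q_C = 69.5 − 0.25·73, so 0.9375q_C = 51.25 and q_C = 164/3.
Then q_B = 73 − 0.25·(164/3) = 178/3.
Equilibrium price: P = 353 − 114 = 239.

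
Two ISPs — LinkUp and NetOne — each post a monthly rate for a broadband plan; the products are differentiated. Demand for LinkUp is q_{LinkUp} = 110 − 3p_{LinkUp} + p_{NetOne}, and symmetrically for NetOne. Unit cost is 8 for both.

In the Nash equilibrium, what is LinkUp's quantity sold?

56.4

LinkUp's profit: π = (p_{LinkUp} − 8)(110 − 3p_{LinkUp} + p_{NetOne}).
∂π/∂p_{LinkUp} = 134 − 6p_{LinkUp} + p_{NetOne} = 0 ⇒ p_{LinkUp} = 67/3 + (1/6)p_{NetOne}.
By symmetry p_{NetOne} = p_{LinkUp}; substituting into the reaction function, (5/6)p_{LinkUp} = 67/3 and p_{LinkUp} = 26.8.
q_{LinkUp} = 110 − 3·26.8 + 26.8 = 56.4.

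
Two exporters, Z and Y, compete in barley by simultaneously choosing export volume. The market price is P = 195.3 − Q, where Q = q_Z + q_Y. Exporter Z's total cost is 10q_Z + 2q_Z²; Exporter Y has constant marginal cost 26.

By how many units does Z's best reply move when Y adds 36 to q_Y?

Exporter Z's profit: π = q_Z(195.3 − (q_Z + q_Y)) − 10q_Z − 2q_Z².
∂π/∂q_Z = 185.3 − 6q_Z − q_Y = 0, so q_Z = 1853/60 − (1/6)q_Y.
The reaction-function slope is −1/6, so a 36-unit rise in q_Y moves q_Z by −1/6 × 36 = −6. Z's best response falls — the actions are strategic substitutes.

-6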